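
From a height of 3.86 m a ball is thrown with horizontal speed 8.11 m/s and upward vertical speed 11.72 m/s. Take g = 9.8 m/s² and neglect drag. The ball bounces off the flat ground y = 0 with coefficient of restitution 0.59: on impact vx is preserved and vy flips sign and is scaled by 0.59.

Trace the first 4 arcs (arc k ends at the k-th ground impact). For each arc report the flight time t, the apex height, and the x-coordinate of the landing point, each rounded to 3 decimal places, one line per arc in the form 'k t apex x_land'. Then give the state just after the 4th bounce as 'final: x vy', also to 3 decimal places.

Arc 1: start y=3.860, vy=11.720 → t=2.685, apex=10.868, x_land=21.777, impact vy=-14.595
  bounce: vy ← 0.59·14.595 = 8.611
Arc 2: start y=0.000, vy=8.611 → t=1.757, apex=3.783, x_land=36.029, impact vy=-8.611
  bounce: vy ← 0.59·8.611 = 5.081
Arc 3: start y=0.000, vy=5.081 → t=1.037, apex=1.317, x_land=44.438, impact vy=-5.081
  bounce: vy ← 0.59·5.081 = 2.998
Arc 4: start y=0.000, vy=2.998 → t=0.612, apex=0.458, x_land=49.399, impact vy=-2.998
  bounce: vy ← 0.59·2.998 = 1.769

1 2.685 10.868 21.777
2 1.757 3.783 36.029
3 1.037 1.317 44.438
4 0.612 0.458 49.399
final: 49.399 1.769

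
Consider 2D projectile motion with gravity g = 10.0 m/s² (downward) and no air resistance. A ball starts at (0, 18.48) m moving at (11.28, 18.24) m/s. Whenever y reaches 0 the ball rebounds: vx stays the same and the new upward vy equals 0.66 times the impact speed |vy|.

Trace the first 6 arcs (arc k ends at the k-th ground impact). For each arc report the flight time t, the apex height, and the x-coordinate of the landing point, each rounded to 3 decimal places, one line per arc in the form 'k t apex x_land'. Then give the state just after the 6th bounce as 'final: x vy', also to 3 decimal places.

Arc 1: start y=18.480, vy=18.240 → t=4.474, apex=35.115, x_land=50.468, impact vy=-26.501
  bounce: vy ← 0.66·26.501 = 17.491
Arc 2: start y=0.000, vy=17.491 → t=3.498, apex=15.296, x_land=89.927, impact vy=-17.491
  bounce: vy ← 0.66·17.491 = 11.544
Arc 3: start y=0.000, vy=11.544 → t=2.309, apex=6.663, x_land=115.969, impact vy=-11.544
  bounce: vy ← 0.66·11.544 = 7.619
Arc 4: start y=0.000, vy=7.619 → t=1.524, apex=2.902, x_land=133.158, impact vy=-7.619
  bounce: vy ← 0.66·7.619 = 5.028
Arc 5: start y=0.000, vy=5.028 → t=1.006, apex=1.264, x_land=144.502, impact vy=-5.028
  bounce: vy ← 0.66·5.028 = 3.319
Arc 6: start y=0.000, vy=3.319 → t=0.664, apex=0.551, x_land=151.989, impact vy=-3.319
  bounce: vy ← 0.66·3.319 = 2.190

1 4.474 35.115 50.468
2 3.498 15.296 89.927
3 2.309 6.663 115.969
4 1.524 2.902 133.158
5 1.006 1.264 144.502
6 0.664 0.551 151.989
final: 151.989 2.190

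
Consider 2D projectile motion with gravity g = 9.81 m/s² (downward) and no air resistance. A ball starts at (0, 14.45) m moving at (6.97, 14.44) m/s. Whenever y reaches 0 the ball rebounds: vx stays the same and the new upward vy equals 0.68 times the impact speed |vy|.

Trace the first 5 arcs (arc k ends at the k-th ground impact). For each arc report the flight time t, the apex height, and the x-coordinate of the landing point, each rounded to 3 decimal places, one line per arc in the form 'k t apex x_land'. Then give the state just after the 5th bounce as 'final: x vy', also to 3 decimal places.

1 3.733 25.078 26.020
2 3.075 11.596 47.453
3 2.091 5.362 62.028
4 1.422 2.479 71.939
5 0.967 1.146 78.678
final: 78.678 3.225

Arc 1: start y=14.450, vy=14.440 → t=3.733, apex=25.078, x_land=26.020, impact vy=-22.182
  bounce: vy ← 0.68·22.182 = 15.083
Arc 2: start y=0.000, vy=15.083 → t=3.075, apex=11.596, x_land=47.453, impact vy=-15.083
  bounce: vy ← 0.68·15.083 = 10.257
Arc 3: start y=0.000, vy=10.257 → t=2.091, apex=5.362, x_land=62.028, impact vy=-10.257
  bounce: vy ← 0.68·10.257 = 6.975
Arc 4: start y=0.000, vy=6.975 → t=1.422, apex=2.479, x_land=71.939, impact vy=-6.975
  bounce: vy ← 0.68·6.975 = 4.743
Arc 5: start y=0.000, vy=4.743 → t=0.967, apex=1.146, x_land=78.678, impact vy=-4.743
  bounce: vy ← 0.68·4.743 = 3.225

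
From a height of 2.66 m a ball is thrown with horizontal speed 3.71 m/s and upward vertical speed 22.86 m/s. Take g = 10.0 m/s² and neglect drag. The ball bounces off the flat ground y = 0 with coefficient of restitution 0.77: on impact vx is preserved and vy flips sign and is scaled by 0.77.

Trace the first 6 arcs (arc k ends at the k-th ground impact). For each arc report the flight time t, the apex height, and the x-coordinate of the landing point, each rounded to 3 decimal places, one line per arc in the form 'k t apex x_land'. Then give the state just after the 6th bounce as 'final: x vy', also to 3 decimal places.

Arc 1: start y=2.660, vy=22.860 → t=4.686, apex=28.789, x_land=17.383, impact vy=-23.995
  bounce: vy ← 0.77·23.995 = 18.476
Arc 2: start y=0.000, vy=18.476 → t=3.695, apex=17.069, x_land=31.093, impact vy=-18.476
  bounce: vy ← 0.77·18.476 = 14.227
Arc 3: start y=0.000, vy=14.227 → t=2.845, apex=10.120, x_land=41.649, impact vy=-14.227
  bounce: vy ← 0.77·14.227 = 10.955
Arc 4: start y=0.000, vy=10.955 → t=2.191, apex=6.000, x_land=49.778, impact vy=-10.955
  bounce: vy ← 0.77·10.955 = 8.435
Arc 5: start y=0.000, vy=8.435 → t=1.687, apex=3.558, x_land=56.036, impact vy=-8.435
  bounce: vy ← 0.77·8.435 = 6.495
Arc 6: start y=0.000, vy=6.495 → t=1.299, apex=2.109, x_land=60.856, impact vy=-6.495
  bounce: vy ← 0.77·6.495 = 5.001

1 4.686 28.789 17.383
2 3.695 17.069 31.093
3 2.845 10.120 41.649
4 2.191 6.000 49.778
5 1.687 3.558 56.036
6 1.299 2.109 60.856
final: 60.856 5.001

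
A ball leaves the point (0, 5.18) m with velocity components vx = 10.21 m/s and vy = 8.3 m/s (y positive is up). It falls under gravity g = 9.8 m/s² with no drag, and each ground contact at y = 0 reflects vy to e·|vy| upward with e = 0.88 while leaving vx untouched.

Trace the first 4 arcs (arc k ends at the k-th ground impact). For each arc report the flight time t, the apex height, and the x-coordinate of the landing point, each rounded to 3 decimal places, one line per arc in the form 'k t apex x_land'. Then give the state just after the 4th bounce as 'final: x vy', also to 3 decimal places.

Arc 1: start y=5.180, vy=8.300 → t=2.179, apex=8.695, x_land=22.248, impact vy=-13.054
  bounce: vy ← 0.88·13.054 = 11.488
Arc 2: start y=0.000, vy=11.488 → t=2.344, apex=6.733, x_land=46.185, impact vy=-11.488
  bounce: vy ← 0.88·11.488 = 10.109
Arc 3: start y=0.000, vy=10.109 → t=2.063, apex=5.214, x_land=67.249, impact vy=-10.109
  bounce: vy ← 0.88·10.109 = 8.896
Arc 4: start y=0.000, vy=8.896 → t=1.816, apex=4.038, x_land=85.786, impact vy=-8.896
  bounce: vy ← 0.88·8.896 = 7.829

1 2.179 8.695 22.248
2 2.344 6.733 46.185
3 2.063 5.214 67.249
4 1.816 4.038 85.786
final: 85.786 7.829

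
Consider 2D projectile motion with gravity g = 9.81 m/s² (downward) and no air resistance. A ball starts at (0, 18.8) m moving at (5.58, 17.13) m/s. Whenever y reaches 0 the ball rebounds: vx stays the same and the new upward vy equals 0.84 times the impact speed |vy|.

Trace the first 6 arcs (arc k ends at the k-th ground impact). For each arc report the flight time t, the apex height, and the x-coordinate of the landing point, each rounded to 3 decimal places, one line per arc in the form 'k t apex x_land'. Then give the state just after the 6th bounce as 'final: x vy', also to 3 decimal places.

1 4.370 33.756 24.382
2 4.407 23.818 48.974
3 3.702 16.806 69.632
4 3.110 11.858 86.984
5 2.612 8.367 101.560
6 2.194 5.904 113.804
final: 113.804 9.041

Arc 1: start y=18.800, vy=17.130 → t=4.370, apex=33.756, x_land=24.382, impact vy=-25.735
  bounce: vy ← 0.84·25.735 = 21.617
Arc 2: start y=0.000, vy=21.617 → t=4.407, apex=23.818, x_land=48.974, impact vy=-21.617
  bounce: vy ← 0.84·21.617 = 18.159
Arc 3: start y=0.000, vy=18.159 → t=3.702, apex=16.806, x_land=69.632, impact vy=-18.159
  bounce: vy ← 0.84·18.159 = 15.253
Arc 4: start y=0.000, vy=15.253 → t=3.110, apex=11.858, x_land=86.984, impact vy=-15.253
  bounce: vy ← 0.84·15.253 = 12.813
Arc 5: start y=0.000, vy=12.813 → t=2.612, apex=8.367, x_land=101.560, impact vy=-12.813
  bounce: vy ← 0.84·12.813 = 10.763
Arc 6: start y=0.000, vy=10.763 → t=2.194, apex=5.904, x_land=113.804, impact vy=-10.763
  bounce: vy ← 0.84·10.763 = 9.041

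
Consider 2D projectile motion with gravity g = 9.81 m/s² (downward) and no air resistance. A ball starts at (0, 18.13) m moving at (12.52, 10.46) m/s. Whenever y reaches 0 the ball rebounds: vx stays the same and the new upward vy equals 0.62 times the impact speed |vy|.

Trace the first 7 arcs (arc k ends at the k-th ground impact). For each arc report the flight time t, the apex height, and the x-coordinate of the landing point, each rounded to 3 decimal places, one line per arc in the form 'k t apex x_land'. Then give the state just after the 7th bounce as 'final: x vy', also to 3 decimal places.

Arc 1: start y=18.130, vy=10.460 → t=3.265, apex=23.707, x_land=40.874, impact vy=-21.567
  bounce: vy ← 0.62·21.567 = 13.371
Arc 2: start y=0.000, vy=13.371 → t=2.726, apex=9.113, x_land=75.004, impact vy=-13.371
  bounce: vy ← 0.62·13.371 = 8.290
Arc 3: start y=0.000, vy=8.290 → t=1.690, apex=3.503, x_land=96.165, impact vy=-8.290
  bounce: vy ← 0.62·8.290 = 5.140
Arc 4: start y=0.000, vy=5.140 → t=1.048, apex=1.347, x_land=109.285, impact vy=-5.140
  bounce: vy ← 0.62·5.140 = 3.187
Arc 5: start y=0.000, vy=3.187 → t=0.650, apex=0.518, x_land=117.419, impact vy=-3.187
  bounce: vy ← 0.62·3.187 = 1.976
Arc 6: start y=0.000, vy=1.976 → t=0.403, apex=0.199, x_land=122.462, impact vy=-1.976
  bounce: vy ← 0.62·1.976 = 1.225
Arc 7: start y=0.000, vy=1.225 → t=0.250, apex=0.076, x_land=125.589, impact vy=-1.225
  bounce: vy ← 0.62·1.225 = 0.759

1 3.265 23.707 40.874
2 2.726 9.113 75.004
3 1.690 3.503 96.165
4 1.048 1.347 109.285
5 0.650 0.518 117.419
6 0.403 0.199 122.462
7 0.250 0.076 125.589
final: 125.589 0.759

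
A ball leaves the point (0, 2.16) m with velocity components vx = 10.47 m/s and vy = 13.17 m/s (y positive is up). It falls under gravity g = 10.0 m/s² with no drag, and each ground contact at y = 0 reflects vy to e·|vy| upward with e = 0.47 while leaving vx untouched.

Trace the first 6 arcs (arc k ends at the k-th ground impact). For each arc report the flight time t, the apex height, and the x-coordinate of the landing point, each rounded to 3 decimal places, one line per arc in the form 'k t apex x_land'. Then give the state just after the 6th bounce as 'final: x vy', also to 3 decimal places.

Arc 1: start y=2.160, vy=13.170 → t=2.789, apex=10.832, x_land=29.200, impact vy=-14.719
  bounce: vy ← 0.47·14.719 = 6.918
Arc 2: start y=0.000, vy=6.918 → t=1.384, apex=2.393, x_land=43.686, impact vy=-6.918
  bounce: vy ← 0.47·6.918 = 3.251
Arc 3: start y=0.000, vy=3.251 → t=0.650, apex=0.529, x_land=50.494, impact vy=-3.251
  bounce: vy ← 0.47·3.251 = 1.528
Arc 4: start y=0.000, vy=1.528 → t=0.306, apex=0.117, x_land=53.694, impact vy=-1.528
  bounce: vy ← 0.47·1.528 = 0.718
Arc 5: start y=0.000, vy=0.718 → t=0.144, apex=0.026, x_land=55.198, impact vy=-0.718
  bounce: vy ← 0.47·0.718 = 0.338
Arc 6: start y=0.000, vy=0.338 → t=0.068, apex=0.006, x_land=55.905, impact vy=-0.338
  bounce: vy ← 0.47·0.338 = 0.159

1 2.789 10.832 29.200
2 1.384 2.393 43.686
3 0.650 0.529 50.494
4 0.306 0.117 53.694
5 0.144 0.026 55.198
6 0.068 0.006 55.905
final: 55.905 0.159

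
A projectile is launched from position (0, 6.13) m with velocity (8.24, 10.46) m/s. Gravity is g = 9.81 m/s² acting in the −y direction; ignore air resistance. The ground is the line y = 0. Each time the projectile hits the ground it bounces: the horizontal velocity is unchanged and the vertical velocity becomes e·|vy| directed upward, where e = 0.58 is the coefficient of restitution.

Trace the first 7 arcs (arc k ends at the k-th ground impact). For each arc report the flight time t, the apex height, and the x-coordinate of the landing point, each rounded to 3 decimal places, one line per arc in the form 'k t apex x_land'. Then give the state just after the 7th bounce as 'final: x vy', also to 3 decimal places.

Arc 1: start y=6.130, vy=10.460 → t=2.611, apex=11.707, x_land=21.516, impact vy=-15.155
  bounce: vy ← 0.58·15.155 = 8.790
Arc 2: start y=0.000, vy=8.790 → t=1.792, apex=3.938, x_land=36.282, impact vy=-8.790
  bounce: vy ← 0.58·8.790 = 5.098
Arc 3: start y=0.000, vy=5.098 → t=1.039, apex=1.325, x_land=44.847, impact vy=-5.098
  bounce: vy ← 0.58·5.098 = 2.957
Arc 4: start y=0.000, vy=2.957 → t=0.603, apex=0.446, x_land=49.814, impact vy=-2.957
  bounce: vy ← 0.58·2.957 = 1.715
Arc 5: start y=0.000, vy=1.715 → t=0.350, apex=0.150, x_land=52.696, impact vy=-1.715
  bounce: vy ← 0.58·1.715 = 0.995
Arc 6: start y=0.000, vy=0.995 → t=0.203, apex=0.050, x_land=54.367, impact vy=-0.995
  bounce: vy ← 0.58·0.995 = 0.577
Arc 7: start y=0.000, vy=0.577 → t=0.118, apex=0.017, x_land=55.336, impact vy=-0.577
  bounce: vy ← 0.58·0.577 = 0.335

1 2.611 11.707 21.516
2 1.792 3.938 36.282
3 1.039 1.325 44.847
4 0.603 0.446 49.814
5 0.350 0.150 52.696
6 0.203 0.050 54.367
7 0.118 0.017 55.336
final: 55.336 0.335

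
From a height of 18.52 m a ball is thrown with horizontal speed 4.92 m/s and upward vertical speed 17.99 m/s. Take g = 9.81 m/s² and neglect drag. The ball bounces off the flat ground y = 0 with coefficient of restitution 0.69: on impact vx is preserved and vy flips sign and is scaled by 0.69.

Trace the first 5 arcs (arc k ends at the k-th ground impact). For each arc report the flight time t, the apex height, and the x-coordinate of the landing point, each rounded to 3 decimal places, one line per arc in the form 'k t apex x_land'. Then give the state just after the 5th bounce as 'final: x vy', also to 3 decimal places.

1 4.506 35.015 22.168
2 3.687 16.671 40.309
3 2.544 7.937 52.826
4 1.755 3.779 61.463
5 1.211 1.799 67.422
final: 67.422 4.099

Arc 1: start y=18.520, vy=17.990 → t=4.506, apex=35.015, x_land=22.168, impact vy=-26.211
  bounce: vy ← 0.69·26.211 = 18.085
Arc 2: start y=0.000, vy=18.085 → t=3.687, apex=16.671, x_land=40.309, impact vy=-18.085
  bounce: vy ← 0.69·18.085 = 12.479
Arc 3: start y=0.000, vy=12.479 → t=2.544, apex=7.937, x_land=52.826, impact vy=-12.479
  bounce: vy ← 0.69·12.479 = 8.610
Arc 4: start y=0.000, vy=8.610 → t=1.755, apex=3.779, x_land=61.463, impact vy=-8.610
  bounce: vy ← 0.69·8.610 = 5.941
Arc 5: start y=0.000, vy=5.941 → t=1.211, apex=1.799, x_land=67.422, impact vy=-5.941
  bounce: vy ← 0.69·5.941 = 4.099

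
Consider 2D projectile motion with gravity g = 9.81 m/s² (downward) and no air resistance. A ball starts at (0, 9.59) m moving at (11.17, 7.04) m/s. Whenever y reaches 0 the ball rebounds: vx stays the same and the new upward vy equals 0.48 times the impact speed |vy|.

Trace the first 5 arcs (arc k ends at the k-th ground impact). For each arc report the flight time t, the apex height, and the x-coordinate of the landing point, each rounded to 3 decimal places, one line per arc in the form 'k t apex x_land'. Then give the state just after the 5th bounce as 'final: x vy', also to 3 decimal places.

Arc 1: start y=9.590, vy=7.040 → t=2.289, apex=12.116, x_land=25.572, impact vy=-15.418
  bounce: vy ← 0.48·15.418 = 7.401
Arc 2: start y=0.000, vy=7.401 → t=1.509, apex=2.792, x_land=42.425, impact vy=-7.401
  bounce: vy ← 0.48·7.401 = 3.552
Arc 3: start y=0.000, vy=3.552 → t=0.724, apex=0.643, x_land=50.514, impact vy=-3.552
  bounce: vy ← 0.48·3.552 = 1.705
Arc 4: start y=0.000, vy=1.705 → t=0.348, apex=0.148, x_land=54.397, impact vy=-1.705
  bounce: vy ← 0.48·1.705 = 0.818
Arc 5: start y=0.000, vy=0.818 → t=0.167, apex=0.034, x_land=56.261, impact vy=-0.818
  bounce: vy ← 0.48·0.818 = 0.393

1 2.289 12.116 25.572
2 1.509 2.792 42.425
3 0.724 0.643 50.514
4 0.348 0.148 54.397
5 0.167 0.034 56.261
final: 56.261 0.393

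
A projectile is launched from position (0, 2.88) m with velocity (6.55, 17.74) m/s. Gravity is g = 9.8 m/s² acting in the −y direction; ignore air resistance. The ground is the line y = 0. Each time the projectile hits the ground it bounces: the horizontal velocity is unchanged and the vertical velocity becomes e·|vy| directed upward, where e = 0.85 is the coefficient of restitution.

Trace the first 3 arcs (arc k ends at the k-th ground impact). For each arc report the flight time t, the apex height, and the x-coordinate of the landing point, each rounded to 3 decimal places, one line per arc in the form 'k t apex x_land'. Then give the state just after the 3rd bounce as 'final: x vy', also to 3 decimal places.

Arc 1: start y=2.880, vy=17.740 → t=3.776, apex=18.937, x_land=24.733, impact vy=-19.265
  bounce: vy ← 0.85·19.265 = 16.376
Arc 2: start y=0.000, vy=16.376 → t=3.342, apex=13.682, x_land=46.623, impact vy=-16.376
  bounce: vy ← 0.85·16.376 = 13.919
Arc 3: start y=0.000, vy=13.919 → t=2.841, apex=9.885, x_land=65.229, impact vy=-13.919
  bounce: vy ← 0.85·13.919 = 11.831

1 3.776 18.937 24.733
2 3.342 13.682 46.623
3 2.841 9.885 65.229
final: 65.229 11.831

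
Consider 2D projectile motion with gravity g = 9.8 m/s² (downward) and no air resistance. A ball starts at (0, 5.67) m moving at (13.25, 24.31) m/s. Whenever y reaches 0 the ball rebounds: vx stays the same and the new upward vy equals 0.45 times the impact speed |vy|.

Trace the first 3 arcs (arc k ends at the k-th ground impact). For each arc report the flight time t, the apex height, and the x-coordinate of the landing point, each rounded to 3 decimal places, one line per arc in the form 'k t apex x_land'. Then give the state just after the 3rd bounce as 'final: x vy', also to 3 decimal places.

1 5.184 35.822 68.694
2 2.433 7.254 100.936
3 1.095 1.469 115.446
final: 115.446 2.415

Arc 1: start y=5.670, vy=24.310 → t=5.184, apex=35.822, x_land=68.694, impact vy=-26.497
  bounce: vy ← 0.45·26.497 = 11.924
Arc 2: start y=0.000, vy=11.924 → t=2.433, apex=7.254, x_land=100.936, impact vy=-11.924
  bounce: vy ← 0.45·11.924 = 5.366
Arc 3: start y=0.000, vy=5.366 → t=1.095, apex=1.469, x_land=115.446, impact vy=-5.366
  bounce: vy ← 0.45·5.366 = 2.415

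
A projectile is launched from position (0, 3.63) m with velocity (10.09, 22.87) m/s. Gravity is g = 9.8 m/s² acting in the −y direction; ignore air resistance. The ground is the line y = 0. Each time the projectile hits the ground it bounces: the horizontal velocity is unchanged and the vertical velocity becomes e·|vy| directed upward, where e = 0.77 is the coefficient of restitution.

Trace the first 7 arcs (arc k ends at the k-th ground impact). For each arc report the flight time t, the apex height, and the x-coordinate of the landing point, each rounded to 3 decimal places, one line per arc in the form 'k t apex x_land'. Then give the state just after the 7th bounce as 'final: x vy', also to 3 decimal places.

Arc 1: start y=3.630, vy=22.870 → t=4.821, apex=30.316, x_land=48.644, impact vy=-24.376
  bounce: vy ← 0.77·24.376 = 18.769
Arc 2: start y=0.000, vy=18.769 → t=3.830, apex=17.974, x_land=87.294, impact vy=-18.769
  bounce: vy ← 0.77·18.769 = 14.452
Arc 3: start y=0.000, vy=14.452 → t=2.949, apex=10.657, x_land=117.054, impact vy=-14.452
  bounce: vy ← 0.77·14.452 = 11.128
Arc 4: start y=0.000, vy=11.128 → t=2.271, apex=6.318, x_land=139.969, impact vy=-11.128
  bounce: vy ← 0.77·11.128 = 8.569
Arc 5: start y=0.000, vy=8.569 → t=1.749, apex=3.746, x_land=157.614, impact vy=-8.569
  bounce: vy ← 0.77·8.569 = 6.598
Arc 6: start y=0.000, vy=6.598 → t=1.347, apex=2.221, x_land=171.201, impact vy=-6.598
  bounce: vy ← 0.77·6.598 = 5.080
Arc 7: start y=0.000, vy=5.080 → t=1.037, apex=1.317, x_land=181.663, impact vy=-5.080
  bounce: vy ← 0.77·5.080 = 3.912

1 4.821 30.316 48.644
2 3.830 17.974 87.294
3 2.949 10.657 117.054
4 2.271 6.318 139.969
5 1.749 3.746 157.614
6 1.347 2.221 171.201
7 1.037 1.317 181.663
final: 181.663 3.912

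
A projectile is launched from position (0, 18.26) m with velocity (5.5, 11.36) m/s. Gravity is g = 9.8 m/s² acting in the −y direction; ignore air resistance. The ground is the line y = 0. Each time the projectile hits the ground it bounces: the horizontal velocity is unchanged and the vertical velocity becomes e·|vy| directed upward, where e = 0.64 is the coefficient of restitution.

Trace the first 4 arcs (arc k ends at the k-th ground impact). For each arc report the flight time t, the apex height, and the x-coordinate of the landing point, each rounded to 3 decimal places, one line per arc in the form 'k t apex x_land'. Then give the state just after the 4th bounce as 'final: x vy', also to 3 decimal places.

1 3.411 24.844 18.760
2 2.882 10.176 34.612
3 1.845 4.168 44.757
4 1.181 1.707 51.250
final: 51.250 3.702

Arc 1: start y=18.260, vy=11.360 → t=3.411, apex=24.844, x_land=18.760, impact vy=-22.067
  bounce: vy ← 0.64·22.067 = 14.123
Arc 2: start y=0.000, vy=14.123 → t=2.882, apex=10.176, x_land=34.612, impact vy=-14.123
  bounce: vy ← 0.64·14.123 = 9.039
Arc 3: start y=0.000, vy=9.039 → t=1.845, apex=4.168, x_land=44.757, impact vy=-9.039
  bounce: vy ← 0.64·9.039 = 5.785
Arc 4: start y=0.000, vy=5.785 → t=1.181, apex=1.707, x_land=51.250, impact vy=-5.785
  bounce: vy ← 0.64·5.785 = 3.702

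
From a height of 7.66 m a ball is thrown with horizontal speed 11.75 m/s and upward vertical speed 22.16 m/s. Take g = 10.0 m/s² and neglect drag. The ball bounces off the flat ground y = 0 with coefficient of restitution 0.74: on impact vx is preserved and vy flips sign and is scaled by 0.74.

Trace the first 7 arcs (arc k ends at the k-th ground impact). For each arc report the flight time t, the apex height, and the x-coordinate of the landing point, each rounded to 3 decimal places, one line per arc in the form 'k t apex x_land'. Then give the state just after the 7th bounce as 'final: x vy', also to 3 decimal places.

Arc 1: start y=7.660, vy=22.160 → t=4.754, apex=32.213, x_land=55.862, impact vy=-25.382
  bounce: vy ← 0.74·25.382 = 18.783
Arc 2: start y=0.000, vy=18.783 → t=3.757, apex=17.640, x_land=100.002, impact vy=-18.783
  bounce: vy ← 0.74·18.783 = 13.899
Arc 3: start y=0.000, vy=13.899 → t=2.780, apex=9.660, x_land=132.666, impact vy=-13.899
  bounce: vy ← 0.74·13.899 = 10.286
Arc 4: start y=0.000, vy=10.286 → t=2.057, apex=5.290, x_land=156.837, impact vy=-10.286
  bounce: vy ← 0.74·10.286 = 7.611
Arc 5: start y=0.000, vy=7.611 → t=1.522, apex=2.897, x_land=174.723, impact vy=-7.611
  bounce: vy ← 0.74·7.611 = 5.632
Arc 6: start y=0.000, vy=5.632 → t=1.126, apex=1.586, x_land=187.960, impact vy=-5.632
  bounce: vy ← 0.74·5.632 = 4.168
Arc 7: start y=0.000, vy=4.168 → t=0.834, apex=0.869, x_land=197.754, impact vy=-4.168
  bounce: vy ← 0.74·4.168 = 3.084

1 4.754 32.213 55.862
2 3.757 17.640 100.002
3 2.780 9.660 132.666
4 2.057 5.290 156.837
5 1.522 2.897 174.723
6 1.126 1.586 187.960
7 0.834 0.869 197.754
final: 197.754 3.084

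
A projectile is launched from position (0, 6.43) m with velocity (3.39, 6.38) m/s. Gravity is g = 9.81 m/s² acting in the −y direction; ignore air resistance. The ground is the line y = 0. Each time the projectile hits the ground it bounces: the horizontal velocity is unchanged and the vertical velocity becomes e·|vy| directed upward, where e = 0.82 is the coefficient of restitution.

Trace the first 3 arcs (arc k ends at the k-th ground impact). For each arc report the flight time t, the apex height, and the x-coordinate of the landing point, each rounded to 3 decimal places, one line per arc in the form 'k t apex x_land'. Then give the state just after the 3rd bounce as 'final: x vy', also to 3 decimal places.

Arc 1: start y=6.430, vy=6.380 → t=1.967, apex=8.505, x_land=6.669, impact vy=-12.917
  bounce: vy ← 0.82·12.917 = 10.592
Arc 2: start y=0.000, vy=10.592 → t=2.159, apex=5.719, x_land=13.989, impact vy=-10.592
  bounce: vy ← 0.82·10.592 = 8.686
Arc 3: start y=0.000, vy=8.686 → t=1.771, apex=3.845, x_land=19.992, impact vy=-8.686
  bounce: vy ← 0.82·8.686 = 7.122

1 1.967 8.505 6.669
2 2.159 5.719 13.989
3 1.771 3.845 19.992
final: 19.992 7.122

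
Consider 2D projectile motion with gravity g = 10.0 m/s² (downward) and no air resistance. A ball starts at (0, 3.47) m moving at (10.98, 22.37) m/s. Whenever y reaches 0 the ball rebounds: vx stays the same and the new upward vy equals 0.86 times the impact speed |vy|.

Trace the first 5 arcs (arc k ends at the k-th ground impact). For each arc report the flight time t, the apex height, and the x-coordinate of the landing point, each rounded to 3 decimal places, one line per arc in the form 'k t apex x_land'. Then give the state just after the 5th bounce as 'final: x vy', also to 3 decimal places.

1 4.624 28.491 50.772
2 4.106 21.072 95.854
3 3.531 15.585 134.624
4 3.037 11.526 167.966
5 2.612 8.525 196.641
final: 196.641 11.229

Arc 1: start y=3.470, vy=22.370 → t=4.624, apex=28.491, x_land=50.772, impact vy=-23.871
  bounce: vy ← 0.86·23.871 = 20.529
Arc 2: start y=0.000, vy=20.529 → t=4.106, apex=21.072, x_land=95.854, impact vy=-20.529
  bounce: vy ← 0.86·20.529 = 17.655
Arc 3: start y=0.000, vy=17.655 → t=3.531, apex=15.585, x_land=134.624, impact vy=-17.655
  bounce: vy ← 0.86·17.655 = 15.183
Arc 4: start y=0.000, vy=15.183 → t=3.037, apex=11.526, x_land=167.966, impact vy=-15.183
  bounce: vy ← 0.86·15.183 = 13.058
Arc 5: start y=0.000, vy=13.058 → t=2.612, apex=8.525, x_land=196.641, impact vy=-13.058
  bounce: vy ← 0.86·13.058 = 11.229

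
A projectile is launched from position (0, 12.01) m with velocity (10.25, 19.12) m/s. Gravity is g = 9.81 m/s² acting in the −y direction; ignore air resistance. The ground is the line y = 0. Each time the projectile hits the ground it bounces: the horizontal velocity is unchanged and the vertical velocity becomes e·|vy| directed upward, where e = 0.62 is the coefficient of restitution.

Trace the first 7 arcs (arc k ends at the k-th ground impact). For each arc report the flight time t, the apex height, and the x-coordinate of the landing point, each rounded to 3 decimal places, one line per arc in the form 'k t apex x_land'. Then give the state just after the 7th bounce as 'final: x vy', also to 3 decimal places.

Arc 1: start y=12.010, vy=19.120 → t=4.448, apex=30.643, x_land=45.597, impact vy=-24.520
  bounce: vy ← 0.62·24.520 = 15.202
Arc 2: start y=0.000, vy=15.202 → t=3.099, apex=11.779, x_land=77.365, impact vy=-15.202
  bounce: vy ← 0.62·15.202 = 9.425
Arc 3: start y=0.000, vy=9.425 → t=1.922, apex=4.528, x_land=97.061, impact vy=-9.425
  bounce: vy ← 0.62·9.425 = 5.844
Arc 4: start y=0.000, vy=5.844 → t=1.191, apex=1.741, x_land=109.273, impact vy=-5.844
  bounce: vy ← 0.62·5.844 = 3.623
Arc 5: start y=0.000, vy=3.623 → t=0.739, apex=0.669, x_land=116.844, impact vy=-3.623
  bounce: vy ← 0.62·3.623 = 2.246
Arc 6: start y=0.000, vy=2.246 → t=0.458, apex=0.257, x_land=121.538, impact vy=-2.246
  bounce: vy ← 0.62·2.246 = 1.393
Arc 7: start y=0.000, vy=1.393 → t=0.284, apex=0.099, x_land=124.448, impact vy=-1.393
  bounce: vy ← 0.62·1.393 = 0.863

1 4.448 30.643 45.597
2 3.099 11.779 77.365
3 1.922 4.528 97.061
4 1.191 1.741 109.273
5 0.739 0.669 116.844
6 0.458 0.257 121.538
7 0.284 0.099 124.448
final: 124.448 0.863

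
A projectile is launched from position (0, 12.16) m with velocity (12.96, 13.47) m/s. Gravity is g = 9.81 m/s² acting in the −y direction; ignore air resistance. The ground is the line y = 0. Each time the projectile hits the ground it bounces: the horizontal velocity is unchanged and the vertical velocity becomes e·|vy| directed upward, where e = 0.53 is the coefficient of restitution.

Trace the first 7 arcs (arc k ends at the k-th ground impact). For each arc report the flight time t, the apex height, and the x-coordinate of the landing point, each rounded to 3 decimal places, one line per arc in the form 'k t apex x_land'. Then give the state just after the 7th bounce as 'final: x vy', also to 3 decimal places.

1 3.462 21.408 44.870
2 2.214 6.013 73.570
3 1.174 1.689 88.781
4 0.622 0.474 96.843
5 0.330 0.133 101.115
6 0.175 0.037 103.380
7 0.093 0.011 104.580
final: 104.580 0.241

Arc 1: start y=12.160, vy=13.470 → t=3.462, apex=21.408, x_land=44.870, impact vy=-20.494
  bounce: vy ← 0.53·20.494 = 10.862
Arc 2: start y=0.000, vy=10.862 → t=2.214, apex=6.013, x_land=73.570, impact vy=-10.862
  bounce: vy ← 0.53·10.862 = 5.757
Arc 3: start y=0.000, vy=5.757 → t=1.174, apex=1.689, x_land=88.781, impact vy=-5.757
  bounce: vy ← 0.53·5.757 = 3.051
Arc 4: start y=0.000, vy=3.051 → t=0.622, apex=0.474, x_land=96.843, impact vy=-3.051
  bounce: vy ← 0.53·3.051 = 1.617
Arc 5: start y=0.000, vy=1.617 → t=0.330, apex=0.133, x_land=101.115, impact vy=-1.617
  bounce: vy ← 0.53·1.617 = 0.857
Arc 6: start y=0.000, vy=0.857 → t=0.175, apex=0.037, x_land=103.380, impact vy=-0.857
  bounce: vy ← 0.53·0.857 = 0.454
Arc 7: start y=0.000, vy=0.454 → t=0.093, apex=0.011, x_land=104.580, impact vy=-0.454
  bounce: vy ← 0.53·0.454 = 0.241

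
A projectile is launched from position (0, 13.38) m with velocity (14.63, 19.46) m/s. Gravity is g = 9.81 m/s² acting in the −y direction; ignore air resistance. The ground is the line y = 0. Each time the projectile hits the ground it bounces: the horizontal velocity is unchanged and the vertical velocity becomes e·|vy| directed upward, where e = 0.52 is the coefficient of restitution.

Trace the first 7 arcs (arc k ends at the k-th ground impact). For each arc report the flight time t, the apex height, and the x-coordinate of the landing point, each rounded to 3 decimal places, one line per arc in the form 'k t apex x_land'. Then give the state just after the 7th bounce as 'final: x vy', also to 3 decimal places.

Arc 1: start y=13.380, vy=19.460 → t=4.565, apex=32.681, x_land=66.785, impact vy=-25.322
  bounce: vy ← 0.52·25.322 = 13.167
Arc 2: start y=0.000, vy=13.167 → t=2.685, apex=8.837, x_land=106.059, impact vy=-13.167
  bounce: vy ← 0.52·13.167 = 6.847
Arc 3: start y=0.000, vy=6.847 → t=1.396, apex=2.390, x_land=126.482, impact vy=-6.847
  bounce: vy ← 0.52·6.847 = 3.560
Arc 4: start y=0.000, vy=3.560 → t=0.726, apex=0.646, x_land=137.102, impact vy=-3.560
  bounce: vy ← 0.52·3.560 = 1.851
Arc 5: start y=0.000, vy=1.851 → t=0.377, apex=0.175, x_land=142.624, impact vy=-1.851
  bounce: vy ← 0.52·1.851 = 0.963
Arc 6: start y=0.000, vy=0.963 → t=0.196, apex=0.047, x_land=145.496, impact vy=-0.963
  bounce: vy ← 0.52·0.963 = 0.501
Arc 7: start y=0.000, vy=0.501 → t=0.102, apex=0.013, x_land=146.989, impact vy=-0.501
  bounce: vy ← 0.52·0.501 = 0.260

1 4.565 32.681 66.785
2 2.685 8.837 106.059
3 1.396 2.390 126.482
4 0.726 0.646 137.102
5 0.377 0.175 142.624
6 0.196 0.047 145.496
7 0.102 0.013 146.989
final: 146.989 0.260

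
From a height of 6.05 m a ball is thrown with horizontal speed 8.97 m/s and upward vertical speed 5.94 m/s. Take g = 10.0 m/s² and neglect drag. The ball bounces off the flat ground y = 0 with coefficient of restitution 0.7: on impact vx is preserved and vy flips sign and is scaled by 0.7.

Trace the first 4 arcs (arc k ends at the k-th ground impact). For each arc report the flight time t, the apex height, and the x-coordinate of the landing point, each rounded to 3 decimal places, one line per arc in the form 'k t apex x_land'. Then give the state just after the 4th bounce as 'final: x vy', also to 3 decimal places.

Arc 1: start y=6.050, vy=5.940 → t=1.844, apex=7.814, x_land=16.542, impact vy=-12.501
  bounce: vy ← 0.7·12.501 = 8.751
Arc 2: start y=0.000, vy=8.751 → t=1.750, apex=3.829, x_land=32.241, impact vy=-8.751
  bounce: vy ← 0.7·8.751 = 6.126
Arc 3: start y=0.000, vy=6.126 → t=1.225, apex=1.876, x_land=43.231, impact vy=-6.126
  bounce: vy ← 0.7·6.126 = 4.288
Arc 4: start y=0.000, vy=4.288 → t=0.858, apex=0.919, x_land=50.923, impact vy=-4.288
  bounce: vy ← 0.7·4.288 = 3.002

1 1.844 7.814 16.542
2 1.750 3.829 32.241
3 1.225 1.876 43.231
4 0.858 0.919 50.923
final: 50.923 3.002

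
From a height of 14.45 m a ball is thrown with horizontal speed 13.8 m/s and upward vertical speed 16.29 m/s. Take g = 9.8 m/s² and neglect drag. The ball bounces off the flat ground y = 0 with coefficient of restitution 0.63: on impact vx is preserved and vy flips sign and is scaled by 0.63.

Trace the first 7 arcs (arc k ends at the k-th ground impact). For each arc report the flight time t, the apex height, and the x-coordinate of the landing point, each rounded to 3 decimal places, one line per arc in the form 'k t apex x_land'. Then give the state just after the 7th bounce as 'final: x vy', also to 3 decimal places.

Arc 1: start y=14.450, vy=16.290 → t=4.052, apex=27.989, x_land=55.921, impact vy=-23.422
  bounce: vy ← 0.63·23.422 = 14.756
Arc 2: start y=0.000, vy=14.756 → t=3.011, apex=11.109, x_land=97.478, impact vy=-14.756
  bounce: vy ← 0.63·14.756 = 9.296
Arc 3: start y=0.000, vy=9.296 → t=1.897, apex=4.409, x_land=123.659, impact vy=-9.296
  bounce: vy ← 0.63·9.296 = 5.857
Arc 4: start y=0.000, vy=5.857 → t=1.195, apex=1.750, x_land=140.153, impact vy=-5.857
  bounce: vy ← 0.63·5.857 = 3.690
Arc 5: start y=0.000, vy=3.690 → t=0.753, apex=0.695, x_land=150.544, impact vy=-3.690
  bounce: vy ← 0.63·3.690 = 2.324
Arc 6: start y=0.000, vy=2.324 → t=0.474, apex=0.276, x_land=157.091, impact vy=-2.324
  bounce: vy ← 0.63·2.324 = 1.464
Arc 7: start y=0.000, vy=1.464 → t=0.299, apex=0.109, x_land=161.215, impact vy=-1.464
  bounce: vy ← 0.63·1.464 = 0.923

1 4.052 27.989 55.921
2 3.011 11.109 97.478
3 1.897 4.409 123.659
4 1.195 1.750 140.153
5 0.753 0.695 150.544
6 0.474 0.276 157.091
7 0.299 0.109 161.215
final: 161.215 0.923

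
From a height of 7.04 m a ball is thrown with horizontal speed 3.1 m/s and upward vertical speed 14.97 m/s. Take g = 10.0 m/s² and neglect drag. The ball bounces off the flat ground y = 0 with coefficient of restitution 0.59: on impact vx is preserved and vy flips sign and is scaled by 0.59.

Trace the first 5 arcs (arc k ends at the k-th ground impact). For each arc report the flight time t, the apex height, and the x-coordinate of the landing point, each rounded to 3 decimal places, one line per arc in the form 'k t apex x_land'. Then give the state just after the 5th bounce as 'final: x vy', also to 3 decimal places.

Arc 1: start y=7.040, vy=14.970 → t=3.407, apex=18.245, x_land=10.562, impact vy=-19.102
  bounce: vy ← 0.59·19.102 = 11.270
Arc 2: start y=0.000, vy=11.270 → t=2.254, apex=6.351, x_land=17.550, impact vy=-11.270
  bounce: vy ← 0.59·11.270 = 6.650
Arc 3: start y=0.000, vy=6.650 → t=1.330, apex=2.211, x_land=21.673, impact vy=-6.650
  bounce: vy ← 0.59·6.650 = 3.923
Arc 4: start y=0.000, vy=3.923 → t=0.785, apex=0.770, x_land=24.105, impact vy=-3.923
  bounce: vy ← 0.59·3.923 = 2.315
Arc 5: start y=0.000, vy=2.315 → t=0.463, apex=0.268, x_land=25.540, impact vy=-2.315
  bounce: vy ← 0.59·2.315 = 1.366

1 3.407 18.245 10.562
2 2.254 6.351 17.550
3 1.330 2.211 21.673
4 0.785 0.770 24.105
5 0.463 0.268 25.540
final: 25.540 1.366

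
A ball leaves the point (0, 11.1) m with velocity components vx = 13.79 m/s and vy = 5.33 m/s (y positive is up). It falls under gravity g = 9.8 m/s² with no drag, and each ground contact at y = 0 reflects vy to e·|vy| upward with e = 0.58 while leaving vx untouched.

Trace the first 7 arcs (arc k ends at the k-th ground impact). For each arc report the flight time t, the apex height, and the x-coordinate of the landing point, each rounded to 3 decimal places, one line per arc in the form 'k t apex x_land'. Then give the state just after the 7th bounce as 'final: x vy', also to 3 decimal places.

Arc 1: start y=11.100, vy=5.330 → t=2.144, apex=12.549, x_land=29.569, impact vy=-15.683
  bounce: vy ← 0.58·15.683 = 9.096
Arc 2: start y=0.000, vy=9.096 → t=1.856, apex=4.222, x_land=55.169, impact vy=-9.096
  bounce: vy ← 0.58·9.096 = 5.276
Arc 3: start y=0.000, vy=5.276 → t=1.077, apex=1.420, x_land=70.017, impact vy=-5.276
  bounce: vy ← 0.58·5.276 = 3.060
Arc 4: start y=0.000, vy=3.060 → t=0.624, apex=0.478, x_land=78.628, impact vy=-3.060
  bounce: vy ← 0.58·3.060 = 1.775
Arc 5: start y=0.000, vy=1.775 → t=0.362, apex=0.161, x_land=83.623, impact vy=-1.775
  bounce: vy ← 0.58·1.775 = 1.029
Arc 6: start y=0.000, vy=1.029 → t=0.210, apex=0.054, x_land=86.520, impact vy=-1.029
  bounce: vy ← 0.58·1.029 = 0.597
Arc 7: start y=0.000, vy=0.597 → t=0.122, apex=0.018, x_land=88.200, impact vy=-0.597
  bounce: vy ← 0.58·0.597 = 0.346

1 2.144 12.549 29.569
2 1.856 4.222 55.169
3 1.077 1.420 70.017
4 0.624 0.478 78.628
5 0.362 0.161 83.623
6 0.210 0.054 86.520
7 0.122 0.018 88.200
final: 88.200 0.346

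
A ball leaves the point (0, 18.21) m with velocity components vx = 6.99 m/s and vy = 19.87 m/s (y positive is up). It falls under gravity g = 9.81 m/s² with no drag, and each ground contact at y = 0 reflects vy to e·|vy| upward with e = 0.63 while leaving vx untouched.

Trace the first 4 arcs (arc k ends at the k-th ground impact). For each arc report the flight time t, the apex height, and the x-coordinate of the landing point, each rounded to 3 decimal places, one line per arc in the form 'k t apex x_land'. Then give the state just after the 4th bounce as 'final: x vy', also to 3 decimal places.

1 4.821 38.333 33.699
2 3.522 15.214 58.321
3 2.219 6.039 73.832
4 1.398 2.397 83.605
final: 83.605 4.320

Arc 1: start y=18.210, vy=19.870 → t=4.821, apex=38.333, x_land=33.699, impact vy=-27.424
  bounce: vy ← 0.63·27.424 = 17.277
Arc 2: start y=0.000, vy=17.277 → t=3.522, apex=15.214, x_land=58.321, impact vy=-17.277
  bounce: vy ← 0.63·17.277 = 10.885
Arc 3: start y=0.000, vy=10.885 → t=2.219, apex=6.039, x_land=73.832, impact vy=-10.885
  bounce: vy ← 0.63·10.885 = 6.857
Arc 4: start y=0.000, vy=6.857 → t=1.398, apex=2.397, x_land=83.605, impact vy=-6.857
  bounce: vy ← 0.63·6.857 = 4.320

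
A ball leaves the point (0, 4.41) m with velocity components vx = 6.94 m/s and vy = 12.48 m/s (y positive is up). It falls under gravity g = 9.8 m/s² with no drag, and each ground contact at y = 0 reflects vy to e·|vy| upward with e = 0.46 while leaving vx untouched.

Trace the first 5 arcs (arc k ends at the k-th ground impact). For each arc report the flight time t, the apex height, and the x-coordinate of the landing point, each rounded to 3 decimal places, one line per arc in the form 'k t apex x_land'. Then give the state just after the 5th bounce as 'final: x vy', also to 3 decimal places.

1 2.861 12.356 19.859
2 1.461 2.615 29.998
3 0.672 0.553 34.662
4 0.309 0.117 36.807
5 0.142 0.025 37.794
final: 37.794 0.321

Arc 1: start y=4.410, vy=12.480 → t=2.861, apex=12.356, x_land=19.859, impact vy=-15.562
  bounce: vy ← 0.46·15.562 = 7.159
Arc 2: start y=0.000, vy=7.159 → t=1.461, apex=2.615, x_land=29.998, impact vy=-7.159
  bounce: vy ← 0.46·7.159 = 3.293
Arc 3: start y=0.000, vy=3.293 → t=0.672, apex=0.553, x_land=34.662, impact vy=-3.293
  bounce: vy ← 0.46·3.293 = 1.515
Arc 4: start y=0.000, vy=1.515 → t=0.309, apex=0.117, x_land=36.807, impact vy=-1.515
  bounce: vy ← 0.46·1.515 = 0.697
Arc 5: start y=0.000, vy=0.697 → t=0.142, apex=0.025, x_land=37.794, impact vy=-0.697
  bounce: vy ← 0.46·0.697 = 0.321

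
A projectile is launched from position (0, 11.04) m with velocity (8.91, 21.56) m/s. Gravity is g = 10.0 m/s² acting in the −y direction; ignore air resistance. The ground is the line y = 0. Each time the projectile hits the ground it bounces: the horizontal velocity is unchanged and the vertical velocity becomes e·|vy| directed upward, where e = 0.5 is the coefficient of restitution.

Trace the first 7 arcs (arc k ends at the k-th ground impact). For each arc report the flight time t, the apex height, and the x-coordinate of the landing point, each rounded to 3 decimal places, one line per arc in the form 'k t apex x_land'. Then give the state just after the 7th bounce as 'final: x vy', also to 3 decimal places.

1 4.774 34.282 42.540
2 2.618 8.570 65.871
3 1.309 2.143 77.536
4 0.655 0.536 83.369
5 0.327 0.134 86.285
6 0.164 0.033 87.743
7 0.082 0.008 88.472
final: 88.472 0.205

Arc 1: start y=11.040, vy=21.560 → t=4.774, apex=34.282, x_land=42.540, impact vy=-26.185
  bounce: vy ← 0.5·26.185 = 13.092
Arc 2: start y=0.000, vy=13.092 → t=2.618, apex=8.570, x_land=65.871, impact vy=-13.092
  bounce: vy ← 0.5·13.092 = 6.546
Arc 3: start y=0.000, vy=6.546 → t=1.309, apex=2.143, x_land=77.536, impact vy=-6.546
  bounce: vy ← 0.5·6.546 = 3.273
Arc 4: start y=0.000, vy=3.273 → t=0.655, apex=0.536, x_land=83.369, impact vy=-3.273
  bounce: vy ← 0.5·3.273 = 1.637
Arc 5: start y=0.000, vy=1.637 → t=0.327, apex=0.134, x_land=86.285, impact vy=-1.637
  bounce: vy ← 0.5·1.637 = 0.818
Arc 6: start y=0.000, vy=0.818 → t=0.164, apex=0.033, x_land=87.743, impact vy=-0.818
  bounce: vy ← 0.5·0.818 = 0.409
Arc 7: start y=0.000, vy=0.409 → t=0.082, apex=0.008, x_land=88.472, impact vy=-0.409
  bounce: vy ← 0.5·0.409 = 0.205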